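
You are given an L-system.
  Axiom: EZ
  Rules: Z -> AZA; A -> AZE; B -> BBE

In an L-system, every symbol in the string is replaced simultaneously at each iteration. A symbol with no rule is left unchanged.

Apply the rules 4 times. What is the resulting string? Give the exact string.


Step 0: EZ
Step 1: EAZA
Step 2: EAZEAZAAZE
Step 3: EAZEAZAEAZEAZAAZEAZEAZAE
Step 4: EAZEAZAEAZEAZAAZEEAZEAZAEAZEAZAAZEAZEAZAEAZEAZAEAZEAZAAZEE

Answer: EAZEAZAEAZEAZAAZEEAZEAZAEAZEAZAAZEAZEAZAEAZEAZAEAZEAZAAZEE


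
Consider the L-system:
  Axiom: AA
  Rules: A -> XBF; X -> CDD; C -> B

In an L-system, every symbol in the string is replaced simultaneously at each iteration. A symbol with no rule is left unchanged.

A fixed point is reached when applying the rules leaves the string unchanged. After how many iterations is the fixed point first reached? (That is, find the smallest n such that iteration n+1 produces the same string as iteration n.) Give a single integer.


Answer: 3

Derivation:
Step 0: AA
Step 1: XBFXBF
Step 2: CDDBFCDDBF
Step 3: BDDBFBDDBF
Step 4: BDDBFBDDBF  (unchanged — fixed point at step 3)


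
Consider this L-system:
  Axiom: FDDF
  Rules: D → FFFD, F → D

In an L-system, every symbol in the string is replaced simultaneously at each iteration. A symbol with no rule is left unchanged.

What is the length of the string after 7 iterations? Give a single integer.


Answer: 1450

Derivation:
Step 0: length = 4
Step 1: length = 10
Step 2: length = 22
Step 3: length = 52
Step 4: length = 118
Step 5: length = 274
Step 6: length = 628
Step 7: length = 1450


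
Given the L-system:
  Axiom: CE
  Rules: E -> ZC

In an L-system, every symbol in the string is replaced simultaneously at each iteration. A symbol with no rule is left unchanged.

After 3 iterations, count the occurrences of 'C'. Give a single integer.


Answer: 2

Derivation:
Step 0: CE  (1 'C')
Step 1: CZC  (2 'C')
Step 2: CZC  (2 'C')
Step 3: CZC  (2 'C')


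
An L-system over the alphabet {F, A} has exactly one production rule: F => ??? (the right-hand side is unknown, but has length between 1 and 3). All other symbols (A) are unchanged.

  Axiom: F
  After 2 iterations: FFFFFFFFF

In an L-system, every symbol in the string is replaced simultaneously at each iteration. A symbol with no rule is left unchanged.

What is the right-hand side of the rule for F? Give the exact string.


Answer: FFF

Derivation:
Trying F => FFF:
  Step 0: F
  Step 1: FFF
  Step 2: FFFFFFFFF
Matches the given result.


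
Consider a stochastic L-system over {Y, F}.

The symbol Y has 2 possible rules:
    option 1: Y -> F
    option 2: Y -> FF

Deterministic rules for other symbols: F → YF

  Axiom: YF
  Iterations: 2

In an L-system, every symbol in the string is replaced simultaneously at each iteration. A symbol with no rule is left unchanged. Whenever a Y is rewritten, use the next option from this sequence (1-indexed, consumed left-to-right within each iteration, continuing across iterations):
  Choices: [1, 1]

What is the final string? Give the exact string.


Answer: YFFYF

Derivation:
Step 0: YF
Step 1: FYF  (used choices [1])
Step 2: YFFYF  (used choices [1])


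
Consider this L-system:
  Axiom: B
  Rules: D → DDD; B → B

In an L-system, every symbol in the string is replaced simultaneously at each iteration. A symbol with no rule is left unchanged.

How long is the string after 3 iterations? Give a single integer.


Answer: 1

Derivation:
Step 0: length = 1
Step 1: length = 1
Step 2: length = 1
Step 3: length = 1


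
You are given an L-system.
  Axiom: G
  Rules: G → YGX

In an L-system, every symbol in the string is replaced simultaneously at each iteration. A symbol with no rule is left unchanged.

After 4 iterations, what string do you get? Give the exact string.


Answer: YYYYGXXXX

Derivation:
Step 0: G
Step 1: YGX
Step 2: YYGXX
Step 3: YYYGXXX
Step 4: YYYYGXXXX


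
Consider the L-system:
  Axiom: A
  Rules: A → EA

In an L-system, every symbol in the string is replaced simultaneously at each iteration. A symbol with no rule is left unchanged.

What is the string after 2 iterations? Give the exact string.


Step 0: A
Step 1: EA
Step 2: EEA

Answer: EEA


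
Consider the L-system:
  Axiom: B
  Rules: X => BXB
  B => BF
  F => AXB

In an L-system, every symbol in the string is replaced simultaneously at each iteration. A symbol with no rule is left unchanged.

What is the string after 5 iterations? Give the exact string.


Step 0: B
Step 1: BF
Step 2: BFAXB
Step 3: BFAXBABXBBF
Step 4: BFAXBABXBBFABFBXBBFBFAXB
Step 5: BFAXBABXBBFABFBXBBFBFAXBABFAXBBFBXBBFBFAXBBFAXBABXBBF

Answer: BFAXBABXBBFABFBXBBFBFAXBABFAXBBFBXBBFBFAXBBFAXBABXBBF


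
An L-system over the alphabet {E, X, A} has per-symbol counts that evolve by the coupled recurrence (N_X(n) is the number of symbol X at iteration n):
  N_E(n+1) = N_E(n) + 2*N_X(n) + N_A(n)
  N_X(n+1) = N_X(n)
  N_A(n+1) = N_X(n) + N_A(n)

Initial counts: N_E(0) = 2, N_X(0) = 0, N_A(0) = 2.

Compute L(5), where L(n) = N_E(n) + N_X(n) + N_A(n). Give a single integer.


Answer: 14

Derivation:
Step 0: N_E=2, N_X=0, N_A=2, L=4
Step 1: N_E=4, N_X=0, N_A=2, L=6
Step 2: N_E=6, N_X=0, N_A=2, L=8
Step 3: N_E=8, N_X=0, N_A=2, L=10
Step 4: N_E=10, N_X=0, N_A=2, L=12
Step 5: N_E=12, N_X=0, N_A=2, L=14


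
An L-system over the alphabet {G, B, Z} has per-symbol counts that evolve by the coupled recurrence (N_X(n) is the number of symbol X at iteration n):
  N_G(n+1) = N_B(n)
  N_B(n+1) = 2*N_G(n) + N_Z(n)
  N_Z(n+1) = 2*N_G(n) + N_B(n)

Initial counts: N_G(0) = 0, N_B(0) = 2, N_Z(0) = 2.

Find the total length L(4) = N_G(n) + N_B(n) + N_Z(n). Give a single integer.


Step 0: N_G=0, N_B=2, N_Z=2, L=4
Step 1: N_G=2, N_B=2, N_Z=2, L=6
Step 2: N_G=2, N_B=6, N_Z=6, L=14
Step 3: N_G=6, N_B=10, N_Z=10, L=26
Step 4: N_G=10, N_B=22, N_Z=22, L=54

Answer: 54


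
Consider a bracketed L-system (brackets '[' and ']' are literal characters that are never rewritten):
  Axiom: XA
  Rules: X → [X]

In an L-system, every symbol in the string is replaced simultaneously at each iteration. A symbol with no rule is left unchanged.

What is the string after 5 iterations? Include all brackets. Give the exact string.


Step 0: XA
Step 1: [X]A
Step 2: [[X]]A
Step 3: [[[X]]]A
Step 4: [[[[X]]]]A
Step 5: [[[[[X]]]]]A

Answer: [[[[[X]]]]]A


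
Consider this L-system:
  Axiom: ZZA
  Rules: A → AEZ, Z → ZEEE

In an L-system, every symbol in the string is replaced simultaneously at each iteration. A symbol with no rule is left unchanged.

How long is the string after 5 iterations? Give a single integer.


Step 0: length = 3
Step 1: length = 11
Step 2: length = 22
Step 3: length = 36
Step 4: length = 53
Step 5: length = 73

Answer: 73


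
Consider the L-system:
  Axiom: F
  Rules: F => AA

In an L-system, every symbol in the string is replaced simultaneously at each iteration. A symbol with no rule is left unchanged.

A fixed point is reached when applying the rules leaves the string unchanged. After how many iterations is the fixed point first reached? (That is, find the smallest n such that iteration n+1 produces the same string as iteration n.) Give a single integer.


Step 0: F
Step 1: AA
Step 2: AA  (unchanged — fixed point at step 1)

Answer: 1


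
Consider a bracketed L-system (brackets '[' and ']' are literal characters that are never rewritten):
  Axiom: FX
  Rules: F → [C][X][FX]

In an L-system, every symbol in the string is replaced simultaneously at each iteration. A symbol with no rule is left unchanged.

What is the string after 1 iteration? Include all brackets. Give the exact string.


Answer: [C][X][FX]X

Derivation:
Step 0: FX
Step 1: [C][X][FX]X


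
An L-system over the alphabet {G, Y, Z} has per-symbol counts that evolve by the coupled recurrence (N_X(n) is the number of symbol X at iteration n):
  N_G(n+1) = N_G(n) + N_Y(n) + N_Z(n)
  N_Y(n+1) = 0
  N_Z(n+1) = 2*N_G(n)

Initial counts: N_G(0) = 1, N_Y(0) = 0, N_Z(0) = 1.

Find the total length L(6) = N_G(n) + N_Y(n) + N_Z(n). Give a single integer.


Step 0: N_G=1, N_Y=0, N_Z=1, L=2
Step 1: N_G=2, N_Y=0, N_Z=2, L=4
Step 2: N_G=4, N_Y=0, N_Z=4, L=8
Step 3: N_G=8, N_Y=0, N_Z=8, L=16
Step 4: N_G=16, N_Y=0, N_Z=16, L=32
Step 5: N_G=32, N_Y=0, N_Z=32, L=64
Step 6: N_G=64, N_Y=0, N_Z=64, L=128

Answer: 128


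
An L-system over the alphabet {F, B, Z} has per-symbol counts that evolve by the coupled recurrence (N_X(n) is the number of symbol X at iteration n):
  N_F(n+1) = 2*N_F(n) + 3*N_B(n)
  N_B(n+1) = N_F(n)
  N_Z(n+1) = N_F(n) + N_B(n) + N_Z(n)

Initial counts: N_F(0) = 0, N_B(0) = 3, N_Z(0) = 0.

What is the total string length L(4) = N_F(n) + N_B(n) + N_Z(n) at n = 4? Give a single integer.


Step 0: N_F=0, N_B=3, N_Z=0, L=3
Step 1: N_F=9, N_B=0, N_Z=3, L=12
Step 2: N_F=18, N_B=9, N_Z=12, L=39
Step 3: N_F=63, N_B=18, N_Z=39, L=120
Step 4: N_F=180, N_B=63, N_Z=120, L=363

Answer: 363


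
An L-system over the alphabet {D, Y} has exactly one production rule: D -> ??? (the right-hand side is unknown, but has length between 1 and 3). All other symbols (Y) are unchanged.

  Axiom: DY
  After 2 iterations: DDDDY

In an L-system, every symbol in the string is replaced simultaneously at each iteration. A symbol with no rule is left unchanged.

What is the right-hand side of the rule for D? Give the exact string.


Trying D -> DD:
  Step 0: DY
  Step 1: DDY
  Step 2: DDDDY
Matches the given result.

Answer: DD


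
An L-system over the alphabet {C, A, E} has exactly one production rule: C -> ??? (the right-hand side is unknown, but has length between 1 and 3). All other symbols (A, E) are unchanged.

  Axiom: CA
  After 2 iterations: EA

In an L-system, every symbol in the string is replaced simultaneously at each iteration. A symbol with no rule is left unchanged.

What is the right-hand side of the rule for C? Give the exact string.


Answer: E

Derivation:
Trying C -> E:
  Step 0: CA
  Step 1: EA
  Step 2: EA
Matches the given result.


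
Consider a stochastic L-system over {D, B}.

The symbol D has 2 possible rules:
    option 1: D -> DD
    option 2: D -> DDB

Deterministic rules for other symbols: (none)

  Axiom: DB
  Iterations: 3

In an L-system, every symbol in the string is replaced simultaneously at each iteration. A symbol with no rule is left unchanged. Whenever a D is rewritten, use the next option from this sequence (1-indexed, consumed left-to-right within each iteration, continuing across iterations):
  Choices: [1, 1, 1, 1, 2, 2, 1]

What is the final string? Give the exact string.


Step 0: DB
Step 1: DDB  (used choices [1])
Step 2: DDDDB  (used choices [1, 1])
Step 3: DDDDBDDBDDB  (used choices [1, 2, 2, 1])

Answer: DDDDBDDBDDB


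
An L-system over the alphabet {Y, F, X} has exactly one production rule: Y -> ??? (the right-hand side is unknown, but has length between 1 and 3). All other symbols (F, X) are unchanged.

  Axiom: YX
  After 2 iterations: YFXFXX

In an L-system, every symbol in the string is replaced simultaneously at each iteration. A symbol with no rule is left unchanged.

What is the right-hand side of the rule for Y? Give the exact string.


Trying Y -> YFX:
  Step 0: YX
  Step 1: YFXX
  Step 2: YFXFXX
Matches the given result.

Answer: YFX


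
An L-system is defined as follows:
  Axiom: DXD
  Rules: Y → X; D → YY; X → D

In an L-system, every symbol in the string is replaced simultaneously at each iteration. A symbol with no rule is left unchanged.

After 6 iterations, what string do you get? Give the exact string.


Answer: DDDDXXXXDDDD

Derivation:
Step 0: DXD
Step 1: YYDYY
Step 2: XXYYXX
Step 3: DDXXDD
Step 4: YYYYDDYYYY
Step 5: XXXXYYYYXXXX
Step 6: DDDDXXXXDDDD


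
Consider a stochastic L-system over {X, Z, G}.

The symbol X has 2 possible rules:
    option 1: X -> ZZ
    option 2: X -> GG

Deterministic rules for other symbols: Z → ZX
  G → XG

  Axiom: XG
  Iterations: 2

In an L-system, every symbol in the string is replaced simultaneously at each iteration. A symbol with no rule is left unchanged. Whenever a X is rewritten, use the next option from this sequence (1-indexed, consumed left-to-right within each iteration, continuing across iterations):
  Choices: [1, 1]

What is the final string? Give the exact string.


Answer: ZXZXZZXG

Derivation:
Step 0: XG
Step 1: ZZXG  (used choices [1])
Step 2: ZXZXZZXG  (used choices [1])


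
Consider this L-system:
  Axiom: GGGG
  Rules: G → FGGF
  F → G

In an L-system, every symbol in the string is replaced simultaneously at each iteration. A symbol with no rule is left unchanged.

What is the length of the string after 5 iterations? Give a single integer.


Answer: 832

Derivation:
Step 0: length = 4
Step 1: length = 16
Step 2: length = 40
Step 3: length = 112
Step 4: length = 304
Step 5: length = 832


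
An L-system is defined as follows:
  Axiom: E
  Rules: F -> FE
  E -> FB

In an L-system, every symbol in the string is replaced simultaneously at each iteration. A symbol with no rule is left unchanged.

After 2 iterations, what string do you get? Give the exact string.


Answer: FEB

Derivation:
Step 0: E
Step 1: FB
Step 2: FEB


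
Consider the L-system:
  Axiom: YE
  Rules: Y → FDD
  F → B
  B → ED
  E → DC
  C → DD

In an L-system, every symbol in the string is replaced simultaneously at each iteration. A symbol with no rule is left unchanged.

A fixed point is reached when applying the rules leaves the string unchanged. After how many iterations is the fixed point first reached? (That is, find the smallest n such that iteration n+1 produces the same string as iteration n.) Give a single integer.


Answer: 5

Derivation:
Step 0: YE
Step 1: FDDDC
Step 2: BDDDDD
Step 3: EDDDDDD
Step 4: DCDDDDDD
Step 5: DDDDDDDDD
Step 6: DDDDDDDDD  (unchanged — fixed point at step 5)


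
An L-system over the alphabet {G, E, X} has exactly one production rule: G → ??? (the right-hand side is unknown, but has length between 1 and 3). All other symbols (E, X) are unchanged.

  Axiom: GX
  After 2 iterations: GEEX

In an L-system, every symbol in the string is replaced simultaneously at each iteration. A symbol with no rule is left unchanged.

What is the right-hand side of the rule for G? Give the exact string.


Answer: GE

Derivation:
Trying G → GE:
  Step 0: GX
  Step 1: GEX
  Step 2: GEEX
Matches the given result.


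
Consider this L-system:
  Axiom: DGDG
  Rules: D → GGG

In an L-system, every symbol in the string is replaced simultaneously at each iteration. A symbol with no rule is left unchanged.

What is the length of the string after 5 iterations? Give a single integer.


Answer: 8

Derivation:
Step 0: length = 4
Step 1: length = 8
Step 2: length = 8
Step 3: length = 8
Step 4: length = 8
Step 5: length = 8


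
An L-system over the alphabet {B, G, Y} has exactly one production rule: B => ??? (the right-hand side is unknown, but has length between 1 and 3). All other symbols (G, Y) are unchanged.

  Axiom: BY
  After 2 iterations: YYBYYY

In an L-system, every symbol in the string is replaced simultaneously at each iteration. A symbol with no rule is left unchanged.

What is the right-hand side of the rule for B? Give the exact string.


Trying B => YBY:
  Step 0: BY
  Step 1: YBYY
  Step 2: YYBYYY
Matches the given result.

Answer: YBY


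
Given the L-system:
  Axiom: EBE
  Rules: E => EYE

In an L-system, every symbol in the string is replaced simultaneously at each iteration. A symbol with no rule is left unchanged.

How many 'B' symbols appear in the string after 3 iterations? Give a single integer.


Step 0: EBE  (1 'B')
Step 1: EYEBEYE  (1 'B')
Step 2: EYEYEYEBEYEYEYE  (1 'B')
Step 3: EYEYEYEYEYEYEYEBEYEYEYEYEYEYEYE  (1 'B')

Answer: 1


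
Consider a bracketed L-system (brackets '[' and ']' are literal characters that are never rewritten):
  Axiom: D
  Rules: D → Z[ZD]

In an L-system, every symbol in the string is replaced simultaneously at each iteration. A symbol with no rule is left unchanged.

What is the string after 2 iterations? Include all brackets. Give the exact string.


Answer: Z[ZZ[ZD]]

Derivation:
Step 0: D
Step 1: Z[ZD]
Step 2: Z[ZZ[ZD]]


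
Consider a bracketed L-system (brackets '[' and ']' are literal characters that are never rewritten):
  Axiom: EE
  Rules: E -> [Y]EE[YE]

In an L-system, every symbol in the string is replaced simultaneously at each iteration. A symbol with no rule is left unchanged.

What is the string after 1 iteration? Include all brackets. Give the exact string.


Step 0: EE
Step 1: [Y]EE[YE][Y]EE[YE]

Answer: [Y]EE[YE][Y]EE[YE]


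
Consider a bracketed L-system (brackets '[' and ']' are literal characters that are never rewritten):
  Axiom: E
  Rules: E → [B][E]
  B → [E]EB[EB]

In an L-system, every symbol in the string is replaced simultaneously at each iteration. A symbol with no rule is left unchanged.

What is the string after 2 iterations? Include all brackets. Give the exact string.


Step 0: E
Step 1: [B][E]
Step 2: [[E]EB[EB]][[B][E]]

Answer: [[E]EB[EB]][[B][E]]


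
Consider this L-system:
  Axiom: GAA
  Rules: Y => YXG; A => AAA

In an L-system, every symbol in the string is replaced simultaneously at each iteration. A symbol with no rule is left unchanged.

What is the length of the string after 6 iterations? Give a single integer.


Step 0: length = 3
Step 1: length = 7
Step 2: length = 19
Step 3: length = 55
Step 4: length = 163
Step 5: length = 487
Step 6: length = 1459

Answer: 1459


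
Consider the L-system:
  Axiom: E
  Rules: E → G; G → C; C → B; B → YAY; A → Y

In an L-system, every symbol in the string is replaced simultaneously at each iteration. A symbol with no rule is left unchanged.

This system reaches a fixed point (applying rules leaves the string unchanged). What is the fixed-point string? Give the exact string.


Step 0: E
Step 1: G
Step 2: C
Step 3: B
Step 4: YAY
Step 5: YYY
Step 6: YYY  (unchanged — fixed point at step 5)

Answer: YYY


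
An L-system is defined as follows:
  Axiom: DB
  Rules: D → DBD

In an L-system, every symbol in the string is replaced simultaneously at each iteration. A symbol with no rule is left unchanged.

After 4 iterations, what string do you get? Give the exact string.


Step 0: DB
Step 1: DBDB
Step 2: DBDBDBDB
Step 3: DBDBDBDBDBDBDBDB
Step 4: DBDBDBDBDBDBDBDBDBDBDBDBDBDBDBDB

Answer: DBDBDBDBDBDBDBDBDBDBDBDBDBDBDBDB


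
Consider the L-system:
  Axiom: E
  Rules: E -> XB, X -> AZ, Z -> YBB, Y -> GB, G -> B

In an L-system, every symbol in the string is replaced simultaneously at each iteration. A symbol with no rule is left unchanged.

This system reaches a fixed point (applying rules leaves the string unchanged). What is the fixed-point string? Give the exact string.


Step 0: E
Step 1: XB
Step 2: AZB
Step 3: AYBBB
Step 4: AGBBBB
Step 5: ABBBBB
Step 6: ABBBBB  (unchanged — fixed point at step 5)

Answer: ABBBBB


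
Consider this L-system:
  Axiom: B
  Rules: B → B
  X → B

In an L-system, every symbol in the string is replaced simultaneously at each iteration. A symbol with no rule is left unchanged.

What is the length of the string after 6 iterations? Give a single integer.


Step 0: length = 1
Step 1: length = 1
Step 2: length = 1
Step 3: length = 1
Step 4: length = 1
Step 5: length = 1
Step 6: length = 1

Answer: 1


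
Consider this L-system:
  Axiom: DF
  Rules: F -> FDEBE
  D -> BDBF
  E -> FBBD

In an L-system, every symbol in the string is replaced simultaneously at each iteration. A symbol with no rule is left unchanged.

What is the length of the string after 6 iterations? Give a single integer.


Answer: 1739

Derivation:
Step 0: length = 2
Step 1: length = 9
Step 2: length = 29
Step 3: length = 83
Step 4: length = 231
Step 5: length = 635
Step 6: length = 1739


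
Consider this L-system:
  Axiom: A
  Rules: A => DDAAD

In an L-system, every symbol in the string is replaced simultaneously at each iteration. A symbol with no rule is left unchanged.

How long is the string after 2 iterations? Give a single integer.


Step 0: length = 1
Step 1: length = 5
Step 2: length = 13

Answer: 13


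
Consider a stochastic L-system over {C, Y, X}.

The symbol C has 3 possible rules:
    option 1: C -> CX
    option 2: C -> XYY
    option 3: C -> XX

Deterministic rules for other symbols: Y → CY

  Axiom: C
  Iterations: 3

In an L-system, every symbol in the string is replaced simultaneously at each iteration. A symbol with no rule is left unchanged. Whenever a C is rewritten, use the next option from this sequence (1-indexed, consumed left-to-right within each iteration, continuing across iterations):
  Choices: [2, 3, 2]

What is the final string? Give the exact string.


Step 0: C
Step 1: XYY  (used choices [2])
Step 2: XCYCY  (used choices [])
Step 3: XXXCYXYYCY  (used choices [3, 2])

Answer: XXXCYXYYCY


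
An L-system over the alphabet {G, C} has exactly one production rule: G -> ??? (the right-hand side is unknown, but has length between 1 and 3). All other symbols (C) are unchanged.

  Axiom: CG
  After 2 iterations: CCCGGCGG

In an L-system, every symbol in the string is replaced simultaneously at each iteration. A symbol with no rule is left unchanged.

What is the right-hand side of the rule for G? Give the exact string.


Trying G -> CGG:
  Step 0: CG
  Step 1: CCGG
  Step 2: CCCGGCGG
Matches the given result.

Answer: CGG


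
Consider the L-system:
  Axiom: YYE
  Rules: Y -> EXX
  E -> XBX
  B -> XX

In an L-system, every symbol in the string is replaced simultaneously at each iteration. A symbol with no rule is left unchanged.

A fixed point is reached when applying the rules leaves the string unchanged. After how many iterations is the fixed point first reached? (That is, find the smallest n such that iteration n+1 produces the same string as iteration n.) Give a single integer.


Answer: 3

Derivation:
Step 0: YYE
Step 1: EXXEXXXBX
Step 2: XBXXXXBXXXXXXX
Step 3: XXXXXXXXXXXXXXXX
Step 4: XXXXXXXXXXXXXXXX  (unchanged — fixed point at step 3)


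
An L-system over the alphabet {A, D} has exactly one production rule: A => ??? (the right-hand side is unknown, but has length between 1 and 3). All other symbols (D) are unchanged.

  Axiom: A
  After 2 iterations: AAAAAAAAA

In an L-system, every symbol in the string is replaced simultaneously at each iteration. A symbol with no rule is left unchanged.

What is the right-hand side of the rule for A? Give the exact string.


Answer: AAA

Derivation:
Trying A => AAA:
  Step 0: A
  Step 1: AAA
  Step 2: AAAAAAAAA
Matches the given result.


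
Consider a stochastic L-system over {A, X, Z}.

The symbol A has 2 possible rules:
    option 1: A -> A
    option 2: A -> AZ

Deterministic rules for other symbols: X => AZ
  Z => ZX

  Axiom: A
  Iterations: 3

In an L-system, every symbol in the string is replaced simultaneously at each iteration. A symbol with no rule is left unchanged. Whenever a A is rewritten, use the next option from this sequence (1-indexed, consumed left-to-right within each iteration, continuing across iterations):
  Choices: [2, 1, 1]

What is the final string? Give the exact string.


Answer: AZXAZ

Derivation:
Step 0: A
Step 1: AZ  (used choices [2])
Step 2: AZX  (used choices [1])
Step 3: AZXAZ  (used choices [1])


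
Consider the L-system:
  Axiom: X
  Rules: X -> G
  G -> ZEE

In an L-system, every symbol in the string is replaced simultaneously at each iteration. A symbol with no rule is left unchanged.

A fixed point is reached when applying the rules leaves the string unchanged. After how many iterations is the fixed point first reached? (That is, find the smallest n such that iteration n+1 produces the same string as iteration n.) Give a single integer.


Step 0: X
Step 1: G
Step 2: ZEE
Step 3: ZEE  (unchanged — fixed point at step 2)

Answer: 2


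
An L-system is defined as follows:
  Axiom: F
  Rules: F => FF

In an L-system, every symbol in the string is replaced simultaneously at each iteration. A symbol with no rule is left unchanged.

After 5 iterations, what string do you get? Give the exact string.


Step 0: F
Step 1: FF
Step 2: FFFF
Step 3: FFFFFFFF
Step 4: FFFFFFFFFFFFFFFF
Step 5: FFFFFFFFFFFFFFFFFFFFFFFFFFFFFFFF

Answer: FFFFFFFFFFFFFFFFFFFFFFFFFFFFFFFF


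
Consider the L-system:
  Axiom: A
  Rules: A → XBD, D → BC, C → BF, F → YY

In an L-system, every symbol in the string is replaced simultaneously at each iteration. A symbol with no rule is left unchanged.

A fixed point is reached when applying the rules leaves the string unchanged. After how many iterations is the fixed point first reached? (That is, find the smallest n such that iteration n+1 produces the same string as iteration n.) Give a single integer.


Step 0: A
Step 1: XBD
Step 2: XBBC
Step 3: XBBBF
Step 4: XBBBYY
Step 5: XBBBYY  (unchanged — fixed point at step 4)

Answer: 4


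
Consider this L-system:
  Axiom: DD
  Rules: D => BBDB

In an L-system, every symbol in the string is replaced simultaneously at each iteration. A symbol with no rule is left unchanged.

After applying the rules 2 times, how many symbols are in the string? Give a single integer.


Answer: 14

Derivation:
Step 0: length = 2
Step 1: length = 8
Step 2: length = 14


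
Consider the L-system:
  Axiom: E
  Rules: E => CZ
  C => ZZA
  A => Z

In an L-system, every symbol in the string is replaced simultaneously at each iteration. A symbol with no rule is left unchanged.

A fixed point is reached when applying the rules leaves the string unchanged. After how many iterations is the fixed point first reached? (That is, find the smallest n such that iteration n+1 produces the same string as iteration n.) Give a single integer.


Answer: 3

Derivation:
Step 0: E
Step 1: CZ
Step 2: ZZAZ
Step 3: ZZZZ
Step 4: ZZZZ  (unchanged — fixed point at step 3)


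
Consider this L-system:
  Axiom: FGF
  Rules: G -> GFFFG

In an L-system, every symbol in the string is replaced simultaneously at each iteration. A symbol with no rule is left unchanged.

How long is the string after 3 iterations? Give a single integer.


Step 0: length = 3
Step 1: length = 7
Step 2: length = 15
Step 3: length = 31

Answer: 31


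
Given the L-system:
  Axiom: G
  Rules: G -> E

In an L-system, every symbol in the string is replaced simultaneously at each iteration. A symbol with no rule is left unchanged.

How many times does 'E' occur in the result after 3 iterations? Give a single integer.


Step 0: G  (0 'E')
Step 1: E  (1 'E')
Step 2: E  (1 'E')
Step 3: E  (1 'E')

Answer: 1


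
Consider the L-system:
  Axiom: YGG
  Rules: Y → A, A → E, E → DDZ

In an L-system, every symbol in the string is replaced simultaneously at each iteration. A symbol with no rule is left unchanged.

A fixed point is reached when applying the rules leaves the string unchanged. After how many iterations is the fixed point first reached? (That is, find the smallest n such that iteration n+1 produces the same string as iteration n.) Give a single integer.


Answer: 3

Derivation:
Step 0: YGG
Step 1: AGG
Step 2: EGG
Step 3: DDZGG
Step 4: DDZGG  (unchanged — fixed point at step 3)


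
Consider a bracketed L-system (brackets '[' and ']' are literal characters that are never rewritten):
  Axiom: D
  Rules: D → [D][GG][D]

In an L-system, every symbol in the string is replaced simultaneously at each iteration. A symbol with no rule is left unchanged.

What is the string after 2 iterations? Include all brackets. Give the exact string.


Step 0: D
Step 1: [D][GG][D]
Step 2: [[D][GG][D]][GG][[D][GG][D]]

Answer: [[D][GG][D]][GG][[D][GG][D]]


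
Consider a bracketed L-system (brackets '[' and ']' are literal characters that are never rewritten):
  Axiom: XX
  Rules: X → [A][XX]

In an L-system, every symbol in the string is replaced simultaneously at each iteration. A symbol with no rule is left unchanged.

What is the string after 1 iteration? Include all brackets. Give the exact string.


Step 0: XX
Step 1: [A][XX][A][XX]

Answer: [A][XX][A][XX]


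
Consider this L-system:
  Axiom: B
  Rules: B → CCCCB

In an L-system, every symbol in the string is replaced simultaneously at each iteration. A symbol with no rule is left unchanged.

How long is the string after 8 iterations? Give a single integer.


Step 0: length = 1
Step 1: length = 5
Step 2: length = 9
Step 3: length = 13
Step 4: length = 17
Step 5: length = 21
Step 6: length = 25
Step 7: length = 29
Step 8: length = 33

Answer: 33


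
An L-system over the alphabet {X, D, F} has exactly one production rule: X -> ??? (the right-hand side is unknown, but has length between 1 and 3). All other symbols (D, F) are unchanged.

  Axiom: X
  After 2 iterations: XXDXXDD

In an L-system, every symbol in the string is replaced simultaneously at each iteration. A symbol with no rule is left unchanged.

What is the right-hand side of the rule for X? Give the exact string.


Answer: XXD

Derivation:
Trying X -> XXD:
  Step 0: X
  Step 1: XXD
  Step 2: XXDXXDD
Matches the given result.


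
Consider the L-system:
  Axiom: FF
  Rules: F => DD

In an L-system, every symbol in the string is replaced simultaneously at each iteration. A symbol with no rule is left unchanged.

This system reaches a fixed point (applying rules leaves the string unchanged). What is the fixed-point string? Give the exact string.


Step 0: FF
Step 1: DDDD
Step 2: DDDD  (unchanged — fixed point at step 1)

Answer: DDDD


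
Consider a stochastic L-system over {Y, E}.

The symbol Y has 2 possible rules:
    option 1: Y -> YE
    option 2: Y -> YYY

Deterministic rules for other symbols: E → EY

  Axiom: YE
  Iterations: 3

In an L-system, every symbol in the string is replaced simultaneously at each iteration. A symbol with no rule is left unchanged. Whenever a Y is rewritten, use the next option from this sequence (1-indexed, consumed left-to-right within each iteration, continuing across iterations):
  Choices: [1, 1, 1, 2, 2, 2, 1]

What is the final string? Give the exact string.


Answer: YYYEYEYYYYEYYYYYEEY

Derivation:
Step 0: YE
Step 1: YEEY  (used choices [1])
Step 2: YEEYEYYE  (used choices [1, 1])
Step 3: YYYEYEYYYYEYYYYYEEY  (used choices [2, 2, 2, 1])


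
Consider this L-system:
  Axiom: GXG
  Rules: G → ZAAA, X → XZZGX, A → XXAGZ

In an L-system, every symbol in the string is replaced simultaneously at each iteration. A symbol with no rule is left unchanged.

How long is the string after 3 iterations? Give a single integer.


Answer: 172

Derivation:
Step 0: length = 3
Step 1: length = 13
Step 2: length = 48
Step 3: length = 172


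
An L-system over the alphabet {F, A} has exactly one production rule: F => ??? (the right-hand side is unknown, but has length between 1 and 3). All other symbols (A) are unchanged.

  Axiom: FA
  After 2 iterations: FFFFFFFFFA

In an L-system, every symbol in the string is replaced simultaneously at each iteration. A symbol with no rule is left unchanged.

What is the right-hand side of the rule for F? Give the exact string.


Trying F => FFF:
  Step 0: FA
  Step 1: FFFA
  Step 2: FFFFFFFFFA
Matches the given result.

Answer: FFF


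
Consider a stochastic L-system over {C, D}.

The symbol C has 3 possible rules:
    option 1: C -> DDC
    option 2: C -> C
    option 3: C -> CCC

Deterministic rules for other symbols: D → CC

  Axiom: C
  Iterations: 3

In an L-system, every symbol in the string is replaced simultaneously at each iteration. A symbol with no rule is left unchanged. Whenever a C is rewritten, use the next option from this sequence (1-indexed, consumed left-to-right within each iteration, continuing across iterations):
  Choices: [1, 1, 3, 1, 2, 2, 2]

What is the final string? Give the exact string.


Answer: CCCDDCCCCCCCC

Derivation:
Step 0: C
Step 1: DDC  (used choices [1])
Step 2: CCCCDDC  (used choices [1])
Step 3: CCCDDCCCCCCCC  (used choices [3, 1, 2, 2, 2])


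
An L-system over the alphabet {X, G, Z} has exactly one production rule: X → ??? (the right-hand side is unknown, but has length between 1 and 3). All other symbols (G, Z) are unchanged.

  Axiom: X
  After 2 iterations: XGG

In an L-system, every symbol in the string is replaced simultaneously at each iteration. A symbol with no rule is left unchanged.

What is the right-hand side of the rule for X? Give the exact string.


Answer: XG

Derivation:
Trying X → XG:
  Step 0: X
  Step 1: XG
  Step 2: XGG
Matches the given result.


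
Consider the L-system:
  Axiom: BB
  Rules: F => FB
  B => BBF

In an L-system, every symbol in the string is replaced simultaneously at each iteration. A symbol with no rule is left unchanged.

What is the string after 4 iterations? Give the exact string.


Answer: BBFBBFFBBBFBBFFBFBBBFBBFBBFFBBBFBBFFBFBBBFFBBBFBBFBBFFBBBFBBFFBBBFBBFFBFBBBFBBFBBFFBBBFBBFFBFBBBFFBBBFBBFBBFFB

Derivation:
Step 0: BB
Step 1: BBFBBF
Step 2: BBFBBFFBBBFBBFFB
Step 3: BBFBBFFBBBFBBFFBFBBBFBBFBBFFBBBFBBFFBFBBBF
Step 4: BBFBBFFBBBFBBFFBFBBBFBBFBBFFBBBFBBFFBFBBBFFBBBFBBFBBFFBBBFBBFFBBBFBBFFBFBBBFBBFBBFFBBBFBBFFBFBBBFFBBBFBBFBBFFB


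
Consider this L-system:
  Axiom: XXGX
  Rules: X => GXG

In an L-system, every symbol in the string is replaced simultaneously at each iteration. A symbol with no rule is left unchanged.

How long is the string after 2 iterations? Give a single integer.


Step 0: length = 4
Step 1: length = 10
Step 2: length = 16

Answer: 16


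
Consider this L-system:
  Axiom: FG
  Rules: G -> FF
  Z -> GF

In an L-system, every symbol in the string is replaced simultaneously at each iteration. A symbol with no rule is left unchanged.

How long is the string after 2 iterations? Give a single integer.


Answer: 3

Derivation:
Step 0: length = 2
Step 1: length = 3
Step 2: length = 3


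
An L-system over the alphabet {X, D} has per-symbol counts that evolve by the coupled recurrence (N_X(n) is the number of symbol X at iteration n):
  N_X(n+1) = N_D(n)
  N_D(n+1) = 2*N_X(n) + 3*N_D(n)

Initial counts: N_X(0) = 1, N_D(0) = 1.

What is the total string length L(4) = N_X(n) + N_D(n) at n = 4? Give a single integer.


Answer: 278

Derivation:
Step 0: N_X=1, N_D=1, L=2
Step 1: N_X=1, N_D=5, L=6
Step 2: N_X=5, N_D=17, L=22
Step 3: N_X=17, N_D=61, L=78
Step 4: N_X=61, N_D=217, L=278


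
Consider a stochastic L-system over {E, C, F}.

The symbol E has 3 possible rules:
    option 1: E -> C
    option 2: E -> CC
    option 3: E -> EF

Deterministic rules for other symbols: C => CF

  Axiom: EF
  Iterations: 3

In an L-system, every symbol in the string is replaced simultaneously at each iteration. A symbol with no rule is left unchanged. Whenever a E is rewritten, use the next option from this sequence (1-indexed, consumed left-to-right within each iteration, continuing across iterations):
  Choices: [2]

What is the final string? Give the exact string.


Answer: CFFCFFF

Derivation:
Step 0: EF
Step 1: CCF  (used choices [2])
Step 2: CFCFF  (used choices [])
Step 3: CFFCFFF  (used choices [])


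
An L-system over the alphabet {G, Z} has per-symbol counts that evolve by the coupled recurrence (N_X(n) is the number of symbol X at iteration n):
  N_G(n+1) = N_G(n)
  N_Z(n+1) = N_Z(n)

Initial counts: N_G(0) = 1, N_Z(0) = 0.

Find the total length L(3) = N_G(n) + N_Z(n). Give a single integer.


Step 0: N_G=1, N_Z=0, L=1
Step 1: N_G=1, N_Z=0, L=1
Step 2: N_G=1, N_Z=0, L=1
Step 3: N_G=1, N_Z=0, L=1

Answer: 1


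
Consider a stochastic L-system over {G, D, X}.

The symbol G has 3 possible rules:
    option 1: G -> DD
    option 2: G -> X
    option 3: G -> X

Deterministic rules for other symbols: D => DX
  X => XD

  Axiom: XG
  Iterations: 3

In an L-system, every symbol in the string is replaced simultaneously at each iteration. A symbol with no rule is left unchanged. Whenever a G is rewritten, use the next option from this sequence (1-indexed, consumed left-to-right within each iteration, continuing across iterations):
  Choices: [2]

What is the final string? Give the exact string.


Answer: XDDXDXXDXDDX

Derivation:
Step 0: XG
Step 1: XDX  (used choices [2])
Step 2: XDDXXD  (used choices [])
Step 3: XDDXDXXDXDDX  (used choices [])


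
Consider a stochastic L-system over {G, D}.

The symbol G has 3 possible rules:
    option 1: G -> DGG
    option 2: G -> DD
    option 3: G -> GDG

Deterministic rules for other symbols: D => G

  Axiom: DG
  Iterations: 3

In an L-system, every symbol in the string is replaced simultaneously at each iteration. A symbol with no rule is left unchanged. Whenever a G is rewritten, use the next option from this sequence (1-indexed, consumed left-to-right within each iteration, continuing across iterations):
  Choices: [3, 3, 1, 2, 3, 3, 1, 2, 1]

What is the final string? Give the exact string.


Answer: GDGGGDGGDGGDDDGGGG

Derivation:
Step 0: DG
Step 1: GGDG  (used choices [3])
Step 2: GDGDGGGDD  (used choices [3, 1, 2])
Step 3: GDGGGDGGDGGDDDGGGG  (used choices [3, 3, 1, 2, 1])


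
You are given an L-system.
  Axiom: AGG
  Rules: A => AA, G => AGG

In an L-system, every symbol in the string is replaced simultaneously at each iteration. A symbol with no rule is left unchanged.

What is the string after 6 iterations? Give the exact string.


Answer: AAAAAAAAAAAAAAAAAAAAAAAAAAAAAAAAAAAAAAAAAAAAAAAAAAAAAAAAAAAAAAAAAAAAAAAAAAAAAAAAAAAAAAAAAAAAAAAAAAAAAAAAAAAAAAAAAAAAAAAAAAAAAAAGGAGGAAAGGAGGAAAAAAAGGAGGAAAGGAGGAAAAAAAAAAAAAAAGGAGGAAAGGAGGAAAAAAAGGAGGAAAGGAGGAAAAAAAAAAAAAAAAAAAAAAAAAAAAAAAGGAGGAAAGGAGGAAAAAAAGGAGGAAAGGAGGAAAAAAAAAAAAAAAGGAGGAAAGGAGGAAAAAAAGGAGGAAAGGAGGAAAAAAAAAAAAAAAAAAAAAAAAAAAAAAAAAAAAAAAAAAAAAAAAAAAAAAAAAAAAAAAGGAGGAAAGGAGGAAAAAAAGGAGGAAAGGAGGAAAAAAAAAAAAAAAGGAGGAAAGGAGGAAAAAAAGGAGGAAAGGAGGAAAAAAAAAAAAAAAAAAAAAAAAAAAAAAAGGAGGAAAGGAGGAAAAAAAGGAGGAAAGGAGGAAAAAAAAAAAAAAAGGAGGAAAGGAGGAAAAAAAGGAGGAAAGGAGG

Derivation:
Step 0: AGG
Step 1: AAAGGAGG
Step 2: AAAAAAAGGAGGAAAGGAGG
Step 3: AAAAAAAAAAAAAAAGGAGGAAAGGAGGAAAAAAAGGAGGAAAGGAGG
Step 4: AAAAAAAAAAAAAAAAAAAAAAAAAAAAAAAGGAGGAAAGGAGGAAAAAAAGGAGGAAAGGAGGAAAAAAAAAAAAAAAGGAGGAAAGGAGGAAAAAAAGGAGGAAAGGAGG
Step 5: AAAAAAAAAAAAAAAAAAAAAAAAAAAAAAAAAAAAAAAAAAAAAAAAAAAAAAAAAAAAAAAGGAGGAAAGGAGGAAAAAAAGGAGGAAAGGAGGAAAAAAAAAAAAAAAGGAGGAAAGGAGGAAAAAAAGGAGGAAAGGAGGAAAAAAAAAAAAAAAAAAAAAAAAAAAAAAAGGAGGAAAGGAGGAAAAAAAGGAGGAAAGGAGGAAAAAAAAAAAAAAAGGAGGAAAGGAGGAAAAAAAGGAGGAAAGGAGG
Step 6: AAAAAAAAAAAAAAAAAAAAAAAAAAAAAAAAAAAAAAAAAAAAAAAAAAAAAAAAAAAAAAAAAAAAAAAAAAAAAAAAAAAAAAAAAAAAAAAAAAAAAAAAAAAAAAAAAAAAAAAAAAAAAAAGGAGGAAAGGAGGAAAAAAAGGAGGAAAGGAGGAAAAAAAAAAAAAAAGGAGGAAAGGAGGAAAAAAAGGAGGAAAGGAGGAAAAAAAAAAAAAAAAAAAAAAAAAAAAAAAGGAGGAAAGGAGGAAAAAAAGGAGGAAAGGAGGAAAAAAAAAAAAAAAGGAGGAAAGGAGGAAAAAAAGGAGGAAAGGAGGAAAAAAAAAAAAAAAAAAAAAAAAAAAAAAAAAAAAAAAAAAAAAAAAAAAAAAAAAAAAAAAGGAGGAAAGGAGGAAAAAAAGGAGGAAAGGAGGAAAAAAAAAAAAAAAGGAGGAAAGGAGGAAAAAAAGGAGGAAAGGAGGAAAAAAAAAAAAAAAAAAAAAAAAAAAAAAAGGAGGAAAGGAGGAAAAAAAGGAGGAAAGGAGGAAAAAAAAAAAAAAAGGAGGAAAGGAGGAAAAAAAGGAGGAAAGGAGG


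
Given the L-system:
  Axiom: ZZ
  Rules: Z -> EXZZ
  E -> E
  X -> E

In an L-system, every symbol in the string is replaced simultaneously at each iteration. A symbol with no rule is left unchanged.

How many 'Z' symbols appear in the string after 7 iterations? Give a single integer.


Step 0: length=2, 'Z' count=2
Step 1: length=8, 'Z' count=4
Step 2: length=20, 'Z' count=8
Step 3: length=44, 'Z' count=16
Step 4: length=92, 'Z' count=32
Step 5: length=188, 'Z' count=64
Step 6: length=380, 'Z' count=128
Step 7: length=764, 'Z' count=256
Final string: EEEEEEEEEEEEEXZZEXZZEEEXZZEXZZEEEEEXZZEXZZEEEXZZEXZZEEEEEEEXZZEXZZEEEXZZEXZZEEEEEXZZEXZZEEEXZZEXZZEEEEEEEEEXZZEXZZEEEXZZEXZZEEEEEXZZEXZZEEEXZZEXZZEEEEEEEXZZEXZZEEEXZZEXZZEEEEEXZZEXZZEEEXZZEXZZEEEEEEEEEEEXZZEXZZEEEXZZEXZZEEEEEXZZEXZZEEEXZZEXZZEEEEEEEXZZEXZZEEEXZZEXZZEEEEEXZZEXZZEEEXZZEXZZEEEEEEEEEXZZEXZZEEEXZZEXZZEEEEEXZZEXZZEEEXZZEXZZEEEEEEEXZZEXZZEEEXZZEXZZEEEEEXZZEXZZEEEXZZEXZZEEEEEEEEEEEEEXZZEXZZEEEXZZEXZZEEEEEXZZEXZZEEEXZZEXZZEEEEEEEXZZEXZZEEEXZZEXZZEEEEEXZZEXZZEEEXZZEXZZEEEEEEEEEXZZEXZZEEEXZZEXZZEEEEEXZZEXZZEEEXZZEXZZEEEEEEEXZZEXZZEEEXZZEXZZEEEEEXZZEXZZEEEXZZEXZZEEEEEEEEEEEXZZEXZZEEEXZZEXZZEEEEEXZZEXZZEEEXZZEXZZEEEEEEEXZZEXZZEEEXZZEXZZEEEEEXZZEXZZEEEXZZEXZZEEEEEEEEEXZZEXZZEEEXZZEXZZEEEEEXZZEXZZEEEXZZEXZZEEEEEEEXZZEXZZEEEXZZEXZZEEEEEXZZEXZZEEEXZZEXZZ

Answer: 256
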